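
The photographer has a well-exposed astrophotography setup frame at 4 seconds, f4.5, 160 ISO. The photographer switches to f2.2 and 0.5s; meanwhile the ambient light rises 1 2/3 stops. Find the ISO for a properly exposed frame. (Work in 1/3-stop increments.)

ISO 100

Scene light: 1 2/3 stops brighter.
Aperture: f/4.5 → f/4 → f/3.5 → f/3.2 → f/2.8 → f/2.5 → f/2.2 — 2 stops wider (brighter).
Shutter speed: 4 → 3.2 → 2.5 → 2 → 1.6 → 1.3 → 1 → 0.8 → 0.6 → 0.5 — 3 stops shorter (darker).
Net so far: 2/3 stop brighter. ISO: 160 → 125 → 100.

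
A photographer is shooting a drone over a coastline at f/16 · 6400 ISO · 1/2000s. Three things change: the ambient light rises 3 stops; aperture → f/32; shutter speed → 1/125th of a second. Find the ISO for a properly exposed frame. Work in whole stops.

Scene light: 3 stops brighter.
Aperture: f/16 → f/22 → f/32 — 2 stops narrower (darker).
Shutter speed: 1/2000 → 1/1000 → 1/500 → 1/250 → 1/125 — 4 stops longer (brighter).
Net so far: 5 stops brighter. ISO: 6400 → 3200 → 1600 → 800 → 400 → 200.

ISO 200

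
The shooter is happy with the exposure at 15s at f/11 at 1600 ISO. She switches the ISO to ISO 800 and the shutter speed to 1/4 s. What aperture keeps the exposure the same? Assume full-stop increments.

f/1.0

ISO: 1600 → 800 — 1 stop dropped (darker).
Shutter speed: 15 → 8 → 4 → 2 → 1 → 1/2 → 1/4 — 6 stops shorter (darker).
Net change so far: 7 stops darker. Offset with the aperture: f/11 → f/8 → f/5.6 → f/4 → f/2.8 → f/2 → f/1.4 → f/1.0.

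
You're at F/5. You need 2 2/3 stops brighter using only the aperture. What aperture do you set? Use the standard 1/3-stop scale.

Aperture: f/5 → f/4.5 → f/4 → f/3.5 → f/3.2 → f/2.8 → f/2.5 → f/2.2 → f/2 — 2 2/3 stops larger aperture (brighter).

f/2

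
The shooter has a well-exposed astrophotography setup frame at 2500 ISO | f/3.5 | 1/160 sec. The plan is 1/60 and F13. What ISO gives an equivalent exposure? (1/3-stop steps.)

Shutter speed: 1/160 → 1/125 → 1/100 → 1/80 → 1/60 — 1 1/3 stops slower (brighter).
Aperture: f/3.5 → f/4 → f/4.5 → f/5 → f/5.6 → f/6.3 → f/7.1 → f/8 → f/9 → f/10 → f/11 → f/13 — 3 2/3 stops smaller aperture (darker).
Net change so far: 2 1/3 stops darker. Offset with the ISO: 2500 → 3200 → 4000 → 5000 → 6400 → 8000 → 10000 → 12800.

ISO 12800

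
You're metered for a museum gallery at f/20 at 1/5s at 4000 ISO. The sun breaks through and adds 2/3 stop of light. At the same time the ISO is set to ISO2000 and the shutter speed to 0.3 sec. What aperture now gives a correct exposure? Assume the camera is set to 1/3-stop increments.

Scene light: 2/3 stop brighter.
ISO: 4000 → 3200 → 2500 → 2000 — 1 stop lower (darker).
Shutter speed: 1/5 → 1/4 → 0.3 — 2/3 stop slower (brighter).
Net so far: 1/3 stop brighter. Aperture: f/20 → f/22.

f/22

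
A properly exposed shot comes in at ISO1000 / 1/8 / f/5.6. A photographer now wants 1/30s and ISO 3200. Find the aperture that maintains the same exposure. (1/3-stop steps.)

Shutter speed: 1/8 → 1/10 → 1/13 → 1/15 → 1/20 → 1/25 → 1/30 — 2 stops faster (darker).
ISO: 1000 → 1250 → 1600 → 2000 → 2500 → 3200 — 1 2/3 stops higher (brighter).
Net change so far: 1/3 stop darker. Offset with the aperture: f/5.6 → f/5.

f/5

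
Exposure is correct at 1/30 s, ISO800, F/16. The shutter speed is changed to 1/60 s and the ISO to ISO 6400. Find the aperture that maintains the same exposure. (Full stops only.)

Shutter speed: 1/30 → 1/60 — 1 stop shorter (darker).
ISO: 800 → 1600 → 3200 → 6400 — 3 stops higher (brighter).
Net change so far: 2 stops brighter. Offset with the aperture: f/16 → f/22 → f/32.

f/32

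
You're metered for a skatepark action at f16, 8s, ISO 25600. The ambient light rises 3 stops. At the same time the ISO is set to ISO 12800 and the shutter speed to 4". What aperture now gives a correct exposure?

f/22

Scene light: 3 stops brighter.
ISO: 25600 → 12800 — 1 stop lower (darker).
Shutter speed: 8 → 4 — 1 stop shorter (darker).
Net so far: 1 stop brighter. Aperture: f/16 → f/22.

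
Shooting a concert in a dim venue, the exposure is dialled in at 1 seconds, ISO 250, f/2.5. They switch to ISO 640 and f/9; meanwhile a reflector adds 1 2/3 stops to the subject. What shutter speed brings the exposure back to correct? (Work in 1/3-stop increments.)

1.6 s

Scene light: 1 2/3 stops brighter.
ISO: 250 → 320 → 400 → 500 → 640 — 1 1/3 stops raised (brighter).
Aperture: f/2.5 → f/2.8 → f/3.2 → f/3.5 → f/4 → f/4.5 → f/5 → f/5.6 → f/6.3 → f/7.1 → f/8 → f/9 — 3 2/3 stops stopped down (darker).
Net so far: 2/3 stop darker. Shutter speed: 1 → 1.3 → 1.6.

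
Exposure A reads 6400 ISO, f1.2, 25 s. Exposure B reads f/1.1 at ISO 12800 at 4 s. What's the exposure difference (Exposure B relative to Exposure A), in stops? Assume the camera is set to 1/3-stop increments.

1 1/3 stops darker

Aperture: f/1.2 → f/1.1 — 1/3 stop larger aperture (brighter).
Shutter speed: 25 → 20 → 15 → 13 → 10 → 8 → 6 → 5 → 4 — 2 2/3 stops shorter (darker).
ISO: 6400 → 8000 → 10000 → 12800 — 1 stop raised (brighter).
Net: +1/3 −2 2/3 +1 = −1 1/3 stops.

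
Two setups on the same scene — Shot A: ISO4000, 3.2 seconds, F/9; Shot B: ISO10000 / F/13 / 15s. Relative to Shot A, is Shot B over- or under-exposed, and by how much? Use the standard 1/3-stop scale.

Aperture: f/9 → f/10 → f/11 → f/13 — 1 stop stopped down (darker).
Shutter speed: 3.2 → 4 → 5 → 6 → 8 → 10 → 13 → 15 — 2 1/3 stops longer (brighter).
ISO: 4000 → 5000 → 6400 → 8000 → 10000 — 1 1/3 stops higher (brighter).
Net: −1 +2 1/3 +1 1/3 = +2 2/3 stops.

2 2/3 stops brighter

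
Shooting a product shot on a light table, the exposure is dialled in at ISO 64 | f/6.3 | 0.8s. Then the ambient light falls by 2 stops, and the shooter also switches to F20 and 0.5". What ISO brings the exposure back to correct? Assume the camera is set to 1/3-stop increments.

ISO 4000

Scene light: 2 stops darker.
Aperture: f/6.3 → f/7.1 → f/8 → f/9 → f/10 → f/11 → f/13 → f/14 → f/16 → f/18 → f/20 — 3 1/3 stops stopped down (darker).
Shutter speed: 0.8 → 0.6 → 0.5 — 2/3 stop faster (darker).
Net so far: 6 stops darker. ISO: 64 → 80 → 100 → 125 → 160 → 200 → 250 → 320 → 400 → 500 → 640 → 800 → 1000 → 1250 → 1600 → 2000 → 2500 → 3200 → 4000.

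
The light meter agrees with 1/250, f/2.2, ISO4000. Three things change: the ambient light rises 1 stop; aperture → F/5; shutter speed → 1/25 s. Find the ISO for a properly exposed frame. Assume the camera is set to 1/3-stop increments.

Scene light: 1 stop brighter.
Aperture: f/2.2 → f/2.5 → f/2.8 → f/3.2 → f/3.5 → f/4 → f/4.5 → f/5 — 2 1/3 stops narrower (darker).
Shutter speed: 1/250 → 1/200 → 1/160 → 1/125 → 1/100 → 1/80 → 1/60 → 1/50 → 1/40 → 1/30 → 1/25 — 3 1/3 stops slower (brighter).
Net so far: 2 stops brighter. ISO: 4000 → 3200 → 2500 → 2000 → 1600 → 1250 → 1000.

ISO 1000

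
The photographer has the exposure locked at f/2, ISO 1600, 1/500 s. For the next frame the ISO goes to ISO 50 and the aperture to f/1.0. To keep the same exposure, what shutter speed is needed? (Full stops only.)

ISO: 1600 → 800 → 400 → 200 → 100 → 50 — 5 stops dropped (darker).
Aperture: f/2 → f/1.4 → f/1.0 — 2 stops larger aperture (brighter).
Net change so far: 3 stops darker. Offset with the shutter speed: 1/500 → 1/250 → 1/125 → 1/60.

1/60s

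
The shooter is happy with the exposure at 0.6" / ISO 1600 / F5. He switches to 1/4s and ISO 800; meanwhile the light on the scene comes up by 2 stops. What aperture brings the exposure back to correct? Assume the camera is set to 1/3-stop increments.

Scene light: 2 stops brighter.
Shutter speed: 0.6 → 0.5 → 0.4 → 0.3 → 1/4 — 1 1/3 stops shorter (darker).
ISO: 1600 → 1250 → 1000 → 800 — 1 stop lower (darker).
Net so far: 1/3 stop darker. Aperture: f/5 → f/4.5.

f/4.5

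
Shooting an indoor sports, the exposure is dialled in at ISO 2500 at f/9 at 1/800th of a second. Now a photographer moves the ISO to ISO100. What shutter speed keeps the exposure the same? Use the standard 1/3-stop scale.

1/30s

ISO: 2500 → 2000 → 1600 → 1250 → 1000 → 800 → 640 → 500 → 400 → 320 → 250 → 200 → 160 → 125 → 100 — 4 2/3 stops dropped (darker).
Need 4 2/3 stops brighter from the shutter speed: 1/800 → 1/640 → 1/500 → 1/400 → 1/320 → 1/250 → 1/200 → 1/160 → 1/125 → 1/100 → 1/80 → 1/60 → 1/50 → 1/40 → 1/30.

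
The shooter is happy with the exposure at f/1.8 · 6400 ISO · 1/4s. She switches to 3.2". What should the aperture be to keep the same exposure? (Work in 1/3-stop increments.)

Shutter speed: 1/4 → 0.3 → 0.4 → 0.5 → 0.6 → 0.8 → 1 → 1.3 → 1.6 → 2 → 2.5 → 3.2 — 3 2/3 stops longer (brighter).
Need 3 2/3 stops darker from the aperture: f/1.8 → f/2 → f/2.2 → f/2.5 → f/2.8 → f/3.2 → f/3.5 → f/4 → f/4.5 → f/5 → f/5.6 → f/6.3.

f/6.3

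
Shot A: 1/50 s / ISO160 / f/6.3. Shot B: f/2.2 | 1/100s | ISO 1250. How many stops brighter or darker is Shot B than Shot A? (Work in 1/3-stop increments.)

Aperture: f/6.3 → f/5.6 → f/5 → f/4.5 → f/4 → f/3.5 → f/3.2 → f/2.8 → f/2.5 → f/2.2 — 3 stops wider (brighter).
Shutter speed: 1/50 → 1/60 → 1/80 → 1/100 — 1 stop shorter (darker).
ISO: 160 → 200 → 250 → 320 → 400 → 500 → 640 → 800 → 1000 → 1250 — 3 stops raised (brighter).
Net: +3 −1 +3 = +5 stops.

5 stops brighter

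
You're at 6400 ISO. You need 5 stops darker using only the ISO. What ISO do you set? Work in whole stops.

ISO: 6400 → 3200 → 1600 → 800 → 400 → 200 — 5 stops dropped (darker).

ISO 200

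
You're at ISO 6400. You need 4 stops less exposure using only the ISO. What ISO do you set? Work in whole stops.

ISO 400

ISO: 6400 → 3200 → 1600 → 800 → 400 — 4 stops lower (darker).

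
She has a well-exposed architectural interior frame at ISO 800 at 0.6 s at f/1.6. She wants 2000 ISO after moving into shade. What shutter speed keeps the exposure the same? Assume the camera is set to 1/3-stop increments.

1/4s

ISO: 800 → 1000 → 1250 → 1600 → 2000 — 1 1/3 stops higher (brighter).
Need 1 1/3 stops darker from the shutter speed: 0.6 → 0.5 → 0.4 → 0.3 → 1/4.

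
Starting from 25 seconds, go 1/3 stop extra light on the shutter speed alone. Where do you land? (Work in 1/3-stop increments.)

Shutter speed: 25 → 30 — 1/3 stop slower (brighter).

30 s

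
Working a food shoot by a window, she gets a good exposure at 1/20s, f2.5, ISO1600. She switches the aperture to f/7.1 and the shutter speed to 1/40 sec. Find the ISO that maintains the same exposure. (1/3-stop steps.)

Aperture: f/2.5 → f/2.8 → f/3.2 → f/3.5 → f/4 → f/4.5 → f/5 → f/5.6 → f/6.3 → f/7.1 — 3 stops smaller aperture (darker).
Shutter speed: 1/20 → 1/25 → 1/30 → 1/40 — 1 stop shorter (darker).
Net change so far: 4 stops darker. Offset with the ISO: 1600 → 2000 → 2500 → 3200 → 4000 → 5000 → 6400 → 8000 → 10000 → 12800 → 16000 → 20000 → 25600.

ISO 25600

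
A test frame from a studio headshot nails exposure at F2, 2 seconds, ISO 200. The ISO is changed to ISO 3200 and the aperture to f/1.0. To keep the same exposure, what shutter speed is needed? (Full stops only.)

1/30s

ISO: 200 → 400 → 800 → 1600 → 3200 — 4 stops raised (brighter).
Aperture: f/2 → f/1.4 → f/1.0 — 2 stops wider (brighter).
Net change so far: 6 stops brighter. Offset with the shutter speed: 2 → 1 → 1/2 → 1/4 → 1/8 → 1/15 → 1/30.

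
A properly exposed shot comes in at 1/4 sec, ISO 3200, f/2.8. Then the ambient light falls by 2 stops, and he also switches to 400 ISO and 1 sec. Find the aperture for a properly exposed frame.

f/1.0

Scene light: 2 stops darker.
ISO: 3200 → 1600 → 800 → 400 — 3 stops dropped (darker).
Shutter speed: 1/4 → 1/2 → 1 — 2 stops slower (brighter).
Net so far: 3 stops darker. Aperture: f/2.8 → f/2 → f/1.4 → f/1.0.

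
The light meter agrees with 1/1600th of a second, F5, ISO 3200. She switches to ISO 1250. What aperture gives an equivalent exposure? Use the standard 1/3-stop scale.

ISO: 3200 → 2500 → 2000 → 1600 → 1250 — 1 1/3 stops dropped (darker).
Need 1 1/3 stops brighter from the aperture: f/5 → f/4.5 → f/4 → f/3.5 → f/3.2.

f/3.2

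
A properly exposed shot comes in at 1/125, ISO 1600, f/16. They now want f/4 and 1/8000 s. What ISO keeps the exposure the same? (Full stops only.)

Aperture: f/16 → f/11 → f/8 → f/5.6 → f/4 — 4 stops opened up (brighter).
Shutter speed: 1/125 → 1/250 → 1/500 → 1/1000 → 1/2000 → 1/4000 → 1/8000 — 6 stops shorter (darker).
Net change so far: 2 stops darker. Offset with the ISO: 1600 → 3200 → 6400.

ISO 6400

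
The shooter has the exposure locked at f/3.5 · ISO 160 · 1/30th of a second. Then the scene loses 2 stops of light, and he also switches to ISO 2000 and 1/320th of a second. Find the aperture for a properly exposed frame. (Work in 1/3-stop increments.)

f/2

Scene light: 2 stops darker.
ISO: 160 → 200 → 250 → 320 → 400 → 500 → 640 → 800 → 1000 → 1250 → 1600 → 2000 — 3 2/3 stops higher (brighter).
Shutter speed: 1/30 → 1/40 → 1/50 → 1/60 → 1/80 → 1/100 → 1/125 → 1/160 → 1/200 → 1/250 → 1/320 — 3 1/3 stops faster (darker).
Net so far: 1 2/3 stops darker. Aperture: f/3.5 → f/3.2 → f/2.8 → f/2.5 → f/2.2 → f/2.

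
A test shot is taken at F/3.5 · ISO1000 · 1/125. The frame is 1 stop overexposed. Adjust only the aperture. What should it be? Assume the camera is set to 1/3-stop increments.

f/5

Overexposed by 1 stop → need 1 stop darker.
Aperture: f/3.5 → f/4 → f/4.5 → f/5.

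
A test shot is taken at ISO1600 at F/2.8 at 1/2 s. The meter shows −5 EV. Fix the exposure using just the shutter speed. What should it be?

Underexposed by 5 stops → need 5 stops brighter.
Shutter speed: 1/2 → 1 → 2 → 4 → 8 → 15.

15 s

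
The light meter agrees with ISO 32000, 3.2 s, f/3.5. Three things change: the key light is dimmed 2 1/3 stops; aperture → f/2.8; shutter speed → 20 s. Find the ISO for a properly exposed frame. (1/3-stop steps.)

ISO 16000

Scene light: 2 1/3 stops darker.
Aperture: f/3.5 → f/3.2 → f/2.8 — 2/3 stop opened up (brighter).
Shutter speed: 3.2 → 4 → 5 → 6 → 8 → 10 → 13 → 15 → 20 — 2 2/3 stops slower (brighter).
Net so far: 1 stop brighter. ISO: 32000 → 25600 → 20000 → 16000.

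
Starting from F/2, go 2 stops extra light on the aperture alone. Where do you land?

f/1.0

Aperture: f/2 → f/1.4 → f/1.0 — 2 stops wider (brighter).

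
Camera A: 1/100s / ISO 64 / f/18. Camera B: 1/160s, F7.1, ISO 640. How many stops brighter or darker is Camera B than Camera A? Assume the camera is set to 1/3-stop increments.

Aperture: f/18 → f/16 → f/14 → f/13 → f/11 → f/10 → f/9 → f/8 → f/7.1 — 2 2/3 stops larger aperture (brighter).
Shutter speed: 1/100 → 1/125 → 1/160 — 2/3 stop shorter (darker).
ISO: 64 → 80 → 100 → 125 → 160 → 200 → 250 → 320 → 400 → 500 → 640 — 3 1/3 stops raised (brighter).
Net: +2 2/3 −2/3 +3 1/3 = +5 1/3 stops.

5 1/3 stops brighter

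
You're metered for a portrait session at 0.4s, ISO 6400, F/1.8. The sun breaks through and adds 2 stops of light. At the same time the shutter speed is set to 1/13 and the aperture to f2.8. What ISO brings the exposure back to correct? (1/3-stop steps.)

Scene light: 2 stops brighter.
Shutter speed: 0.4 → 0.3 → 1/4 → 1/5 → 1/6 → 1/8 → 1/10 → 1/13 — 2 1/3 stops faster (darker).
Aperture: f/1.8 → f/2 → f/2.2 → f/2.5 → f/2.8 — 1 1/3 stops narrower (darker).
Net so far: 1 2/3 stops darker. ISO: 6400 → 8000 → 10000 → 12800 → 16000 → 20000.

ISO 20000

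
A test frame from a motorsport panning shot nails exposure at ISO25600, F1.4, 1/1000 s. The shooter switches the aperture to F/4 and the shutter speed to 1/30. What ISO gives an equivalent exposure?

Aperture: f/1.4 → f/2 → f/2.8 → f/4 — 3 stops stopped down (darker).
Shutter speed: 1/1000 → 1/500 → 1/250 → 1/125 → 1/60 → 1/30 — 5 stops longer (brighter).
Net change so far: 2 stops brighter. Offset with the ISO: 25600 → 12800 → 6400.

ISO 6400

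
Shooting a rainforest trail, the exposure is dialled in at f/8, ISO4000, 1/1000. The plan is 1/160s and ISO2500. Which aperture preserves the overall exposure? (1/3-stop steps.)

Shutter speed: 1/1000 → 1/800 → 1/640 → 1/500 → 1/400 → 1/320 → 1/250 → 1/200 → 1/160 — 2 2/3 stops longer (brighter).
ISO: 4000 → 3200 → 2500 — 2/3 stop lower (darker).
Net change so far: 2 stops brighter. Offset with the aperture: f/8 → f/9 → f/10 → f/11 → f/13 → f/14 → f/16.

f/16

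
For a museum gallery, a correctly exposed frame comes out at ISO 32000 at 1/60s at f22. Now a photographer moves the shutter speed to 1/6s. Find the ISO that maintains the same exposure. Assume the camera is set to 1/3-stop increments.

Shutter speed: 1/60 → 1/50 → 1/40 → 1/30 → 1/25 → 1/20 → 1/15 → 1/13 → 1/10 → 1/8 → 1/6 — 3 1/3 stops slower (brighter).
Need 3 1/3 stops darker from the ISO: 32000 → 25600 → 20000 → 16000 → 12800 → 10000 → 8000 → 6400 → 5000 → 4000 → 3200.

ISO 3200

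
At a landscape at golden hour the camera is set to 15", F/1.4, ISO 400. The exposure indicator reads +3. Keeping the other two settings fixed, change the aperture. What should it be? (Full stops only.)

f/4

Overexposed by 3 stops → need 3 stops darker.
Aperture: f/1.4 → f/2 → f/2.8 → f/4.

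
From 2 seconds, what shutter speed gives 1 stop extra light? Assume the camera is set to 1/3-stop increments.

4 s

Shutter speed: 2 → 2.5 → 3.2 → 4 — 1 stop longer (brighter).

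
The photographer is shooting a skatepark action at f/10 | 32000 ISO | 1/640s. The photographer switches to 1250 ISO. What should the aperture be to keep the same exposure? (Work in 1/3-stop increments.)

ISO: 32000 → 25600 → 20000 → 16000 → 12800 → 10000 → 8000 → 6400 → 5000 → 4000 → 3200 → 2500 → 2000 → 1600 → 1250 — 4 2/3 stops dropped (darker).
Need 4 2/3 stops brighter from the aperture: f/10 → f/9 → f/8 → f/7.1 → f/6.3 → f/5.6 → f/5 → f/4.5 → f/4 → f/3.5 → f/3.2 → f/2.8 → f/2.5 → f/2.2 → f/2.

f/2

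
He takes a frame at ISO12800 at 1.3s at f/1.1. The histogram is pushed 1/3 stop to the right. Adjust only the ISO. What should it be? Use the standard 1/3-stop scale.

ISO 10000

Overexposed by 1/3 stop → need 1/3 stop darker.
ISO: 12800 → 10000.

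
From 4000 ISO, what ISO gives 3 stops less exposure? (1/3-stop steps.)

ISO 500

ISO: 4000 → 3200 → 2500 → 2000 → 1600 → 1250 → 1000 → 800 → 640 → 500 — 3 stops dropped (darker).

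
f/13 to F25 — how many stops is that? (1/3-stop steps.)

f/13 → f/14 → f/16 → f/18 → f/20 → f/22 → f/25 — count the steps: 6 third-stops = 2 stops.

2 stops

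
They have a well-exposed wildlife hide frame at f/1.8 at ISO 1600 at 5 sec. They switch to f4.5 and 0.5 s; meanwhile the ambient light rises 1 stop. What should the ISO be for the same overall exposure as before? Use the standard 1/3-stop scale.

ISO 51200

Scene light: 1 stop brighter.
Aperture: f/1.8 → f/2 → f/2.2 → f/2.5 → f/2.8 → f/3.2 → f/3.5 → f/4 → f/4.5 — 2 2/3 stops stopped down (darker).
Shutter speed: 5 → 4 → 3.2 → 2.5 → 2 → 1.6 → 1.3 → 1 → 0.8 → 0.6 → 0.5 — 3 1/3 stops faster (darker).
Net so far: 5 stops darker. ISO: 1600 → 2000 → 2500 → 3200 → 4000 → 5000 → 6400 → 8000 → 10000 → 12800 → 16000 → 20000 → 25600 → 32000 → 40000 → 51200.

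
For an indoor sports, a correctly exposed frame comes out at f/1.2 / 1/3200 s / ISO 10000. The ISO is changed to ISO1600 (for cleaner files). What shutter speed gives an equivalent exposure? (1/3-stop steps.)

ISO: 10000 → 8000 → 6400 → 5000 → 4000 → 3200 → 2500 → 2000 → 1600 — 2 2/3 stops dropped (darker).
Need 2 2/3 stops brighter from the shutter speed: 1/3200 → 1/2500 → 1/2000 → 1/1600 → 1/1250 → 1/1000 → 1/800 → 1/640 → 1/500.

1/500s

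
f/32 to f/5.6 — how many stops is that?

5 stops

f/32 → f/22 → f/16 → f/11 → f/8 → f/5.6 — count the steps: 5 stops.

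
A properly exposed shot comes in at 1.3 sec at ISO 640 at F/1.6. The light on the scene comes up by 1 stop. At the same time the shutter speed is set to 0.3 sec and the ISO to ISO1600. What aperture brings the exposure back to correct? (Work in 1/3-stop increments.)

Scene light: 1 stop brighter.
Shutter speed: 1.3 → 1 → 0.8 → 0.6 → 0.5 → 0.4 → 0.3 — 2 stops shorter (darker).
ISO: 640 → 800 → 1000 → 1250 → 1600 — 1 1/3 stops raised (brighter).
Net so far: 1/3 stop brighter. Aperture: f/1.6 → f/1.8.

f/1.8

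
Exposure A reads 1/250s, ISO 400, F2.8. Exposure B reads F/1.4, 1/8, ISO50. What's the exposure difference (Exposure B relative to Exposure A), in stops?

4 stops brighter

Aperture: f/2.8 → f/2 → f/1.4 — 2 stops larger aperture (brighter).
Shutter speed: 1/250 → 1/125 → 1/60 → 1/30 → 1/15 → 1/8 — 5 stops longer (brighter).
ISO: 400 → 200 → 100 → 50 — 3 stops lower (darker).
Net: +2 +5 −3 = +4 stops.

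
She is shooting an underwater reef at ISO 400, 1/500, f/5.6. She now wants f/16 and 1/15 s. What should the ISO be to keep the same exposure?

Aperture: f/5.6 → f/8 → f/11 → f/16 — 3 stops smaller aperture (darker).
Shutter speed: 1/500 → 1/250 → 1/125 → 1/60 → 1/30 → 1/15 — 5 stops longer (brighter).
Net change so far: 2 stops brighter. Offset with the ISO: 400 → 200 → 100.

ISO 100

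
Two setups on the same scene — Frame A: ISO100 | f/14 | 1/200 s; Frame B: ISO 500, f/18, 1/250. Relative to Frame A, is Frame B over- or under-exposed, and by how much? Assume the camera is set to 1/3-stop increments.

1 1/3 stops brighter

Aperture: f/14 → f/16 → f/18 — 2/3 stop stopped down (darker).
Shutter speed: 1/200 → 1/250 — 1/3 stop shorter (darker).
ISO: 100 → 125 → 160 → 200 → 250 → 320 → 400 → 500 — 2 1/3 stops higher (brighter).
Net: −2/3 −1/3 +2 1/3 = +1 1/3 stops.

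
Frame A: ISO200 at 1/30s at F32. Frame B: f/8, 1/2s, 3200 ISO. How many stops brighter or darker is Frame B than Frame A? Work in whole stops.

12 stops brighter

Aperture: f/32 → f/22 → f/16 → f/11 → f/8 — 4 stops wider (brighter).
Shutter speed: 1/30 → 1/15 → 1/8 → 1/4 → 1/2 — 4 stops longer (brighter).
ISO: 200 → 400 → 800 → 1600 → 3200 — 4 stops higher (brighter).
Net: +4 +4 +4 = +12 stops.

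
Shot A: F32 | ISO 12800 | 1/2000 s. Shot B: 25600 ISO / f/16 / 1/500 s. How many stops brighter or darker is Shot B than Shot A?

Aperture: f/32 → f/22 → f/16 — 2 stops wider (brighter).
Shutter speed: 1/2000 → 1/1000 → 1/500 — 2 stops longer (brighter).
ISO: 12800 → 25600 — 1 stop higher (brighter).
Net: +2 +2 +1 = +5 stops.

5 stops brighter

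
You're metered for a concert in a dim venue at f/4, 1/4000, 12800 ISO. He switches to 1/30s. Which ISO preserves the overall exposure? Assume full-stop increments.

ISO 100

Shutter speed: 1/4000 → 1/2000 → 1/1000 → 1/500 → 1/250 → 1/125 → 1/60 → 1/30 — 7 stops slower (brighter).
Need 7 stops darker from the ISO: 12800 → 6400 → 3200 → 1600 → 800 → 400 → 200 → 100.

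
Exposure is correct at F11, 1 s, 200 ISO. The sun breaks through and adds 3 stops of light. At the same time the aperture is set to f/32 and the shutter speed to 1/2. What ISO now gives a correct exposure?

ISO 400

Scene light: 3 stops brighter.
Aperture: f/11 → f/16 → f/22 → f/32 — 3 stops narrower (darker).
Shutter speed: 1 → 1/2 — 1 stop faster (darker).
Net so far: 1 stop darker. ISO: 200 → 400.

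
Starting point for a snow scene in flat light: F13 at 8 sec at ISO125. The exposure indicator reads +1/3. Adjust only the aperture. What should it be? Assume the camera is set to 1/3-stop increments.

f/14

Overexposed by 1/3 stop → need 1/3 stop darker.
Aperture: f/13 → f/14.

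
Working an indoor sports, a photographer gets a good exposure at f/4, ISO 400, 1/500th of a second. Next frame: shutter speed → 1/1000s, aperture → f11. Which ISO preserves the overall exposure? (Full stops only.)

ISO 6400

Shutter speed: 1/500 → 1/1000 — 1 stop faster (darker).
Aperture: f/4 → f/5.6 → f/8 → f/11 — 3 stops smaller aperture (darker).
Net change so far: 4 stops darker. Offset with the ISO: 400 → 800 → 1600 → 3200 → 6400.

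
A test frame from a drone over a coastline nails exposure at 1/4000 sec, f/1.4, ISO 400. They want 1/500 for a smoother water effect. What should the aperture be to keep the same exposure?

f/4

Shutter speed: 1/4000 → 1/2000 → 1/1000 → 1/500 — 3 stops longer (brighter).
Need 3 stops darker from the aperture: f/1.4 → f/2 → f/2.8 → f/4.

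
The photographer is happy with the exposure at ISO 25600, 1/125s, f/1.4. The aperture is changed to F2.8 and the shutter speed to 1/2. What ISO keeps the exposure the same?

Aperture: f/1.4 → f/2 → f/2.8 — 2 stops stopped down (darker).
Shutter speed: 1/125 → 1/60 → 1/30 → 1/15 → 1/8 → 1/4 → 1/2 — 6 stops longer (brighter).
Net change so far: 4 stops brighter. Offset with the ISO: 25600 → 12800 → 6400 → 3200 → 1600.

ISO 1600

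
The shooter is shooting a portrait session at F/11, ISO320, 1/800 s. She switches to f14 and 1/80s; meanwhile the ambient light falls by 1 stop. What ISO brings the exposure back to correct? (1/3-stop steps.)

ISO 100

Scene light: 1 stop darker.
Aperture: f/11 → f/13 → f/14 — 2/3 stop narrower (darker).
Shutter speed: 1/800 → 1/640 → 1/500 → 1/400 → 1/320 → 1/250 → 1/200 → 1/160 → 1/125 → 1/100 → 1/80 — 3 1/3 stops slower (brighter).
Net so far: 1 2/3 stops brighter. ISO: 320 → 250 → 200 → 160 → 125 → 100.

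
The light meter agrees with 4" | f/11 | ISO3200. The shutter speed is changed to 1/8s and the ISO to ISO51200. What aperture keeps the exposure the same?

f/8

Shutter speed: 4 → 2 → 1 → 1/2 → 1/4 → 1/8 — 5 stops faster (darker).
ISO: 3200 → 6400 → 12800 → 25600 → 51200 — 4 stops raised (brighter).
Net change so far: 1 stop darker. Offset with the aperture: f/11 → f/8.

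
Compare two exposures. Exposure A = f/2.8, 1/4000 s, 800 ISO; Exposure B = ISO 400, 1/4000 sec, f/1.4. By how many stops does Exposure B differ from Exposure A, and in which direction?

1 stop brighter

Aperture: f/2.8 → f/2 → f/1.4 — 2 stops larger aperture (brighter).
Shutter speed: unchanged.
ISO: 800 → 400 — 1 stop dropped (darker).
Net: +2 −1 = +1 stop.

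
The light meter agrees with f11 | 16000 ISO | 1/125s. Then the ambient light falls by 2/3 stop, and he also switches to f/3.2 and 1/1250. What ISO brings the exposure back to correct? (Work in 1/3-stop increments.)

ISO 20000

Scene light: 2/3 stop darker.
Aperture: f/11 → f/10 → f/9 → f/8 → f/7.1 → f/6.3 → f/5.6 → f/5 → f/4.5 → f/4 → f/3.5 → f/3.2 — 3 2/3 stops wider (brighter).
Shutter speed: 1/125 → 1/160 → 1/200 → 1/250 → 1/320 → 1/400 → 1/500 → 1/640 → 1/800 → 1/1000 → 1/1250 — 3 1/3 stops shorter (darker).
Net so far: 1/3 stop darker. ISO: 16000 → 20000.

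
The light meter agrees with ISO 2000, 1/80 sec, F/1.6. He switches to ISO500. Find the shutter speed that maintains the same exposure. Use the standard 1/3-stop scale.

1/20s

ISO: 2000 → 1600 → 1250 → 1000 → 800 → 640 → 500 — 2 stops dropped (darker).
Need 2 stops brighter from the shutter speed: 1/80 → 1/60 → 1/50 → 1/40 → 1/30 → 1/25 → 1/20.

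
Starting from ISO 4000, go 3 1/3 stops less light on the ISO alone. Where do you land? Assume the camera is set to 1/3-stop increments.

ISO: 4000 → 3200 → 2500 → 2000 → 1600 → 1250 → 1000 → 800 → 640 → 500 → 400 — 3 1/3 stops dropped (darker).

ISO 400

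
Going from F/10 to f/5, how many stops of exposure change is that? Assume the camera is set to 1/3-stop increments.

f/10 → f/9 → f/8 → f/7.1 → f/6.3 → f/5.6 → f/5 — count the steps: 6 third-stops = 2 stops.

2 stops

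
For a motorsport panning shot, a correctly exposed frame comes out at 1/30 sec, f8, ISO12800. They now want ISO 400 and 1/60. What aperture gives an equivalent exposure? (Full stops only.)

f/1.0

ISO: 12800 → 6400 → 3200 → 1600 → 800 → 400 — 5 stops lower (darker).
Shutter speed: 1/30 → 1/60 — 1 stop shorter (darker).
Net change so far: 6 stops darker. Offset with the aperture: f/8 → f/5.6 → f/4 → f/2.8 → f/2 → f/1.4 → f/1.0.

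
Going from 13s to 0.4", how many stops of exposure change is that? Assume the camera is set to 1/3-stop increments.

5 stops

13 → 10 → 8 → 6 → 5 → 4 → 3.2 → 2.5 → 2 → 1.6 → 1.3 → 1 → 0.8 → 0.6 → 0.5 → 0.4 — count the steps: 15 third-stops = 5 stops.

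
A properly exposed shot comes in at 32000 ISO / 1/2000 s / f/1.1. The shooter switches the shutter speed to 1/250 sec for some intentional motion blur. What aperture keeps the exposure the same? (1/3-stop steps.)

Shutter speed: 1/2000 → 1/1600 → 1/1250 → 1/1000 → 1/800 → 1/640 → 1/500 → 1/400 → 1/320 → 1/250 — 3 stops slower (brighter).
Need 3 stops darker from the aperture: f/1.1 → f/1.2 → f/1.4 → f/1.6 → f/1.8 → f/2 → f/2.2 → f/2.5 → f/2.8 → f/3.2.

f/3.2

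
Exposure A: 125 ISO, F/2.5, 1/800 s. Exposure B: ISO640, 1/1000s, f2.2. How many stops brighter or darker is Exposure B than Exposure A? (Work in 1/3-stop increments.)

2 1/3 stops brighter

Aperture: f/2.5 → f/2.2 — 1/3 stop wider (brighter).
Shutter speed: 1/800 → 1/1000 — 1/3 stop shorter (darker).
ISO: 125 → 160 → 200 → 250 → 320 → 400 → 500 → 640 — 2 1/3 stops raised (brighter).
Net: +1/3 −1/3 +2 1/3 = +2 1/3 stops.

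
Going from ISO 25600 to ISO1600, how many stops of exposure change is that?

25600 → 12800 → 6400 → 3200 → 1600 — count the steps: 4 stops.

4 stops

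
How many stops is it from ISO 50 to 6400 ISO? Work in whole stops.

7 stops

50 → 100 → 200 → 400 → 800 → 1600 → 3200 → 6400 — count the steps: 7 stops.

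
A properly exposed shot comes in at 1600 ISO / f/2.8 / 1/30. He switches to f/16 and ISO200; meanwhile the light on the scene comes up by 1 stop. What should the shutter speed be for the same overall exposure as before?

4 s

Scene light: 1 stop brighter.
Aperture: f/2.8 → f/4 → f/5.6 → f/8 → f/11 → f/16 — 5 stops stopped down (darker).
ISO: 1600 → 800 → 400 → 200 — 3 stops dropped (darker).
Net so far: 7 stops darker. Shutter speed: 1/30 → 1/15 → 1/8 → 1/4 → 1/2 → 1 → 2 → 4.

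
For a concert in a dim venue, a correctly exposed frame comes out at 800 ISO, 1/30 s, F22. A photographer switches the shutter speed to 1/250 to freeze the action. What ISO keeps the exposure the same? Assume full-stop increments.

ISO 6400

Shutter speed: 1/30 → 1/60 → 1/125 → 1/250 — 3 stops shorter (darker).
Need 3 stops brighter from the ISO: 800 → 1600 → 3200 → 6400.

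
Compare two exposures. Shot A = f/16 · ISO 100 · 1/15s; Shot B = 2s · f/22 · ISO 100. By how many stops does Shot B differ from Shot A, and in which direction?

Aperture: f/16 → f/22 — 1 stop narrower (darker).
Shutter speed: 1/15 → 1/8 → 1/4 → 1/2 → 1 → 2 — 5 stops longer (brighter).
ISO: unchanged.
Net: −1 +5 = +4 stops.

4 stops brighter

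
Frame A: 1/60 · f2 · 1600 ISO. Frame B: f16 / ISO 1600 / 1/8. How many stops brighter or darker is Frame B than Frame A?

3 stops darker

Aperture: f/2 → f/2.8 → f/4 → f/5.6 → f/8 → f/11 → f/16 — 6 stops smaller aperture (darker).
Shutter speed: 1/60 → 1/30 → 1/15 → 1/8 — 3 stops slower (brighter).
ISO: unchanged.
Net: −6 +3 = −3 stops.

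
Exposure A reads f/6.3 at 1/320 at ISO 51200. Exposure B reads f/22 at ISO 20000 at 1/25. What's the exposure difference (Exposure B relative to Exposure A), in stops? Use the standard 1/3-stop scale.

Aperture: f/6.3 → f/7.1 → f/8 → f/9 → f/10 → f/11 → f/13 → f/14 → f/16 → f/18 → f/20 → f/22 — 3 2/3 stops stopped down (darker).
Shutter speed: 1/320 → 1/250 → 1/200 → 1/160 → 1/125 → 1/100 → 1/80 → 1/60 → 1/50 → 1/40 → 1/30 → 1/25 — 3 2/3 stops slower (brighter).
ISO: 51200 → 40000 → 32000 → 25600 → 20000 — 1 1/3 stops dropped (darker).
Net: −3 2/3 +3 2/3 −1 1/3 = −1 1/3 stops.

1 1/3 stops darker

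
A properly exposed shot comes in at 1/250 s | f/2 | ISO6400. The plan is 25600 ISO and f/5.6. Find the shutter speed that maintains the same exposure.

ISO: 6400 → 12800 → 25600 — 2 stops raised (brighter).
Aperture: f/2 → f/2.8 → f/4 → f/5.6 — 3 stops stopped down (darker).
Net change so far: 1 stop darker. Offset with the shutter speed: 1/250 → 1/125.

1/125s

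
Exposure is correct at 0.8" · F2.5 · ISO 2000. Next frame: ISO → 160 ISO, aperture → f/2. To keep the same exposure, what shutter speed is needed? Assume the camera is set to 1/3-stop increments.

6 s

ISO: 2000 → 1600 → 1250 → 1000 → 800 → 640 → 500 → 400 → 320 → 250 → 200 → 160 — 3 2/3 stops lower (darker).
Aperture: f/2.5 → f/2.2 → f/2 — 2/3 stop larger aperture (brighter).
Net change so far: 3 stops darker. Offset with the shutter speed: 0.8 → 1 → 1.3 → 1.6 → 2 → 2.5 → 3.2 → 4 → 5 → 6.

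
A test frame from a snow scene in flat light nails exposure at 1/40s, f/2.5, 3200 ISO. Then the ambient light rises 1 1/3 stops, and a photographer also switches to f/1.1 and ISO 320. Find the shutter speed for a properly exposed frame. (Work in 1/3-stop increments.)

Scene light: 1 1/3 stops brighter.
Aperture: f/2.5 → f/2.2 → f/2 → f/1.8 → f/1.6 → f/1.4 → f/1.2 → f/1.1 — 2 1/3 stops larger aperture (brighter).
ISO: 3200 → 2500 → 2000 → 1600 → 1250 → 1000 → 800 → 640 → 500 → 400 → 320 — 3 1/3 stops lower (darker).
Net so far: 1/3 stop brighter. Shutter speed: 1/40 → 1/50.

1/50s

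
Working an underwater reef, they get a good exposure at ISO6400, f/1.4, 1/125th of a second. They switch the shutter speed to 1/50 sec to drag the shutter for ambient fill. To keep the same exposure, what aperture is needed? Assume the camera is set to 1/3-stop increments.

Shutter speed: 1/125 → 1/100 → 1/80 → 1/60 → 1/50 — 1 1/3 stops longer (brighter).
Need 1 1/3 stops darker from the aperture: f/1.4 → f/1.6 → f/1.8 → f/2 → f/2.2.

f/2.2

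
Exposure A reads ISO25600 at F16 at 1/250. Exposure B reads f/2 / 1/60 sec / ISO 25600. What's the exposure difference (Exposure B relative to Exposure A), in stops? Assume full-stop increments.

8 stops brighter

Aperture: f/16 → f/11 → f/8 → f/5.6 → f/4 → f/2.8 → f/2 — 6 stops opened up (brighter).
Shutter speed: 1/250 → 1/125 → 1/60 — 2 stops slower (brighter).
ISO: unchanged.
Net: +6 +2 = +8 stops.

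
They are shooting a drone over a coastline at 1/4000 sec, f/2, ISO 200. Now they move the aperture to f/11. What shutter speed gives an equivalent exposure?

Aperture: f/2 → f/2.8 → f/4 → f/5.6 → f/8 → f/11 — 5 stops smaller aperture (darker).
Need 5 stops brighter from the shutter speed: 1/4000 → 1/2000 → 1/1000 → 1/500 → 1/250 → 1/125.

1/125s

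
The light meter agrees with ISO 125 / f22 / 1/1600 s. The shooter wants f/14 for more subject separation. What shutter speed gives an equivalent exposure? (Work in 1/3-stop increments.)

1/4000s

Aperture: f/22 → f/20 → f/18 → f/16 → f/14 — 1 1/3 stops larger aperture (brighter).
Need 1 1/3 stops darker from the shutter speed: 1/1600 → 1/2000 → 1/2500 → 1/3200 → 1/4000.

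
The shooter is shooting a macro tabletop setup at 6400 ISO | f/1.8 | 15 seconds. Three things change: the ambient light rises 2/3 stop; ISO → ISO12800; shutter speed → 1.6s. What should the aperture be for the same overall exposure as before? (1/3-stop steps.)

Scene light: 2/3 stop brighter.
ISO: 6400 → 8000 → 10000 → 12800 — 1 stop raised (brighter).
Shutter speed: 15 → 13 → 10 → 8 → 6 → 5 → 4 → 3.2 → 2.5 → 2 → 1.6 — 3 1/3 stops shorter (darker).
Net so far: 1 2/3 stops darker. Aperture: f/1.8 → f/1.6 → f/1.4 → f/1.2 → f/1.1 → f/1.0.

f/1.0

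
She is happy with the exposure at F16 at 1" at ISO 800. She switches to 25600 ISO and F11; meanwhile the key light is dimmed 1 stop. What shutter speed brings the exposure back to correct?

1/30s

Scene light: 1 stop darker.
ISO: 800 → 1600 → 3200 → 6400 → 12800 → 25600 — 5 stops raised (brighter).
Aperture: f/16 → f/11 — 1 stop wider (brighter).
Net so far: 5 stops brighter. Shutter speed: 1 → 1/2 → 1/4 → 1/8 → 1/15 → 1/30.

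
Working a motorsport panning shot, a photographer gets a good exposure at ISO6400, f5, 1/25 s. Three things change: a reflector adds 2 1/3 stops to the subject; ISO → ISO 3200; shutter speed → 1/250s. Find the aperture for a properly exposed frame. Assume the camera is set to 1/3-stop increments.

f/2.5

Scene light: 2 1/3 stops brighter.
ISO: 6400 → 5000 → 4000 → 3200 — 1 stop lower (darker).
Shutter speed: 1/25 → 1/30 → 1/40 → 1/50 → 1/60 → 1/80 → 1/100 → 1/125 → 1/160 → 1/200 → 1/250 — 3 1/3 stops shorter (darker).
Net so far: 2 stops darker. Aperture: f/5 → f/4.5 → f/4 → f/3.5 → f/3.2 → f/2.8 → f/2.5.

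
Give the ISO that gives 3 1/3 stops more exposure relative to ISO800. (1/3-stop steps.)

ISO: 800 → 1000 → 1250 → 1600 → 2000 → 2500 → 3200 → 4000 → 5000 → 6400 → 8000 — 3 1/3 stops raised (brighter).

ISO 8000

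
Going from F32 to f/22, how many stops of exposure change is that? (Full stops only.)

f/32 → f/22 — count the steps: 1 stop.

1 stop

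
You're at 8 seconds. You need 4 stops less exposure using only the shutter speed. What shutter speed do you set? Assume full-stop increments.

1/2s

Shutter speed: 8 → 4 → 2 → 1 → 1/2 — 4 stops faster (darker).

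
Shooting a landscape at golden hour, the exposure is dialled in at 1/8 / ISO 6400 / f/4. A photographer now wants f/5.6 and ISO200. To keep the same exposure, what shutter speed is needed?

Aperture: f/4 → f/5.6 — 1 stop narrower (darker).
ISO: 6400 → 3200 → 1600 → 800 → 400 → 200 — 5 stops dropped (darker).
Net change so far: 6 stops darker. Offset with the shutter speed: 1/8 → 1/4 → 1/2 → 1 → 2 → 4 → 8.

8 s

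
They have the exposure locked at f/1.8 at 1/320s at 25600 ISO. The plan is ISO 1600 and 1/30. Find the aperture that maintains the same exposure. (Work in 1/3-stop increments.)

ISO: 25600 → 20000 → 16000 → 12800 → 10000 → 8000 → 6400 → 5000 → 4000 → 3200 → 2500 → 2000 → 1600 — 4 stops dropped (darker).
Shutter speed: 1/320 → 1/250 → 1/200 → 1/160 → 1/125 → 1/100 → 1/80 → 1/60 → 1/50 → 1/40 → 1/30 — 3 1/3 stops slower (brighter).
Net change so far: 2/3 stop darker. Offset with the aperture: f/1.8 → f/1.6 → f/1.4.

f/1.4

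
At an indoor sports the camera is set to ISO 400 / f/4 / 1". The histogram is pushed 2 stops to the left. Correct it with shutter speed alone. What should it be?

Underexposed by 2 stops → need 2 stops brighter.
Shutter speed: 1 → 2 → 4.

4 s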